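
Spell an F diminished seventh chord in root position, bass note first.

F, Ab, Cb, Ebb

F diminished seventh is F–Ab–Cb–Ebb. Root position puts the root (F) in the bass, with the remaining tones above: F, Ab, Cb, Ebb.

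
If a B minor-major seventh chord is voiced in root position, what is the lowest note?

B

The root of B minor-major seventh (B–D–F#–A#) is B; that is the bass in root position.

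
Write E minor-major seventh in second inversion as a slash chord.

Em(maj7)/B

Second inversion of E minor-major seventh has the fifth (B) in the bass. As a slash chord: Em(maj7)/B.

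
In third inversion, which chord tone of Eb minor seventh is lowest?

In third inversion the seventh is lowest. For Eb minor seventh (Eb–Gb–Bb–Db) that is Db.

Db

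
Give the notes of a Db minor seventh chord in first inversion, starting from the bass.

Db minor seventh is Db–Fb–Ab–Cb. First inversion puts the third (Fb) in the bass, with the remaining tones above: Fb, Ab, Cb, Db.

Fb, Ab, Cb, Db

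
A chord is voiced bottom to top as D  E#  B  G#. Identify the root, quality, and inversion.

E# diminished seventh, third inversion

The pitch classes D, E#, B, G# arrange in thirds as E#–G#–B–D: an E# diminished seventh chord.
With the seventh (D) in the bass, the chord is in third inversion (figured bass 4/2).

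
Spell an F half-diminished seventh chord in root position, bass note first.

F, Ab, Cb, Eb

Spelling F half-diminished seventh: F–Ab–Cb–Eb. In root position the root is bass, giving F, Ab, Cb, Eb from the bottom.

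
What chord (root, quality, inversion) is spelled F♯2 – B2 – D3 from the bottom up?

B minor, second inversion

The pitch classes F#, B, D arrange in thirds as B–D–F#: a B minor triad.
With the fifth (F#) in the bass, the chord is in second inversion (figured bass 6/4).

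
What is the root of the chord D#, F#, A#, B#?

The distinct letter names are D#, F#, A#, B#. Arranged as a stack of thirds they read B#–D#–F#–A#, so B# is the root (a B# half-diminished seventh chord).

B#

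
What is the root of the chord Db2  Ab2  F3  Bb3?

The distinct letter names are Db, Ab, F, Bb. Arranged as a stack of thirds they read Bb–Db–F–Ab, so Bb is the root (a Bb minor seventh chord).

Bb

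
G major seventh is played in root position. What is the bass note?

The root of G major seventh (G–B–D–F#) is G; that is the bass in root position.

G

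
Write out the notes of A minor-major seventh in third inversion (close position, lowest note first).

G#, A, C, E

The chord tones are A–C–E–G#. With the seventh (G#) lowest for third inversion: G#, A, C, E.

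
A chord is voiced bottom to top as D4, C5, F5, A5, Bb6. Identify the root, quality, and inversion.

Bb major ninth, first inversion

The distinct note names are D, C, F, A, Bb. Stacked in thirds they read Bb–D–F–A–C, which is a major ninth chord on Bb.
With the third (D) in the bass, the chord is in first inversion.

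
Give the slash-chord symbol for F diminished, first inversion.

First inversion of F diminished has the third (Ab) in the bass. As a slash chord: Fdim/Ab.

Fdim/Ab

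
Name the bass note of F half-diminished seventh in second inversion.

Cb

In second inversion the fifth is lowest. For F half-diminished seventh (F–Ab–Cb–Eb) that is Cb.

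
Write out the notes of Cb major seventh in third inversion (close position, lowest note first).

Bb, Cb, Eb, Gb

The chord tones are Cb–Eb–Gb–Bb. With the seventh (Bb) lowest for third inversion: Bb, Cb, Eb, Gb.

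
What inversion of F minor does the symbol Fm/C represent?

Fm/C means F minor with C in the bass. C is the fifth of F minor (F–Ab–C), so this is second inversion.

second inversion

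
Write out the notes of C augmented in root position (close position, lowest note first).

C, E, G#

Spelling C augmented: C–E–G#. In root position the root is bass, giving C, E, G# from the bottom.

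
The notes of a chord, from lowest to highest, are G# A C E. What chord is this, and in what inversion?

A minor-major seventh, third inversion

The distinct note names are G#, A, C, E. Stacked in thirds they read A–C–E–G#, which is a minor-major seventh chord on A.
The lowest note is G#, the seventh of the chord, so this is third inversion (figured bass 4/2).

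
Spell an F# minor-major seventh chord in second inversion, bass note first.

C#, E#, F#, A

Spelling F# minor-major seventh: F#–A–C#–E#. In second inversion the fifth is bass, giving C#, E#, F#, A from the bottom.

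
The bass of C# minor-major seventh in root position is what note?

C#

The root of C# minor-major seventh (C#–E–G#–B#) is C#; that is the bass in root position.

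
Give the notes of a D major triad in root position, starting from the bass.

D major is D–F#–A. Root position puts the root (D) in the bass, with the remaining tones above: D, F#, A.

D, F#, A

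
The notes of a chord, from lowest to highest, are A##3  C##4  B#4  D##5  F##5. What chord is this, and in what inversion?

The distinct note names are A##, C##, B#, D##, F##. Stacked in thirds they read B#–D##–F##–A##–C##, which is a major ninth chord on B#.
A## is the seventh of B# major ninth; seventh in the bass means third inversion.

B# major ninth, third inversion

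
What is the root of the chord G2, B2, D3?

The distinct letter names are G, B, D. Arranged as a stack of thirds they read G–B–D, so G is the root (a G major triad).

G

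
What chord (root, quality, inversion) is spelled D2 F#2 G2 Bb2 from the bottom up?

Reducing to letter names: D, F#, G, Bb. These stack in thirds as G–Bb–D–F# — a G minor-major seventh chord.
D is the fifth of G minor-major seventh; fifth in the bass means second inversion (figured bass 4/3).

G minor-major seventh, second inversion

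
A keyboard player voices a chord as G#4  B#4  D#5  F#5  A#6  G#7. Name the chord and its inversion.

The distinct note names are G#, B#, D#, F#, A#. Stacked in thirds they read G#–B#–D#–F#–A#, which is a dominant ninth chord on G#.
With the root (G#) in the bass, the chord is in root position.

G# dominant ninth, root position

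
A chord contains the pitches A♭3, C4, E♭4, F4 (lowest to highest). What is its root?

F

Ab, C, Eb, F are the tones of an F minor seventh chord (F–Ab–C–Eb), making F the root.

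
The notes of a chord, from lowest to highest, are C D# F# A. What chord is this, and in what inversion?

D# diminished seventh, third inversion

Reducing to letter names: C, D#, F#, A. These stack in thirds as D#–F#–A–C — a D# diminished seventh chord.
C is the seventh of D# diminished seventh; seventh in the bass means third inversion (figured bass 4/2).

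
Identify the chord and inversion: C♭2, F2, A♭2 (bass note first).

F diminished, second inversion

The distinct note names are Cb, F, Ab. Stacked in thirds they read F–Ab–Cb, which is a diminished triad on F.
With the fifth (Cb) in the bass, the chord is in second inversion (figured bass 6/4).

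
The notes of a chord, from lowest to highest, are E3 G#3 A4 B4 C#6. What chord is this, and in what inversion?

A major ninth, second inversion

The pitch classes E, G#, A, B, C# arrange in thirds as A–C#–E–G#–B: an A major ninth chord.
E is the fifth of A major ninth; fifth in the bass means second inversion.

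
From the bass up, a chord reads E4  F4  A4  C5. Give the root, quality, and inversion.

Reducing to letter names: E, F, A, C. These stack in thirds as F–A–C–E — an F major seventh chord.
With the seventh (E) in the bass, the chord is in third inversion (figured bass 4/2).

F major seventh, third inversion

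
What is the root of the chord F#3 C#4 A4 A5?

F#

Reordering F#, C#, A into stacked thirds gives F#–A–C#; the bottom of that stack, F#, is the root.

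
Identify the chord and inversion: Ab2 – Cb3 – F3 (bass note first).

The pitch classes Ab, Cb, F arrange in thirds as F–Ab–Cb: an F diminished triad.
Ab is the third of F diminished; third in the bass means first inversion (figured bass 6).

F diminished, first inversion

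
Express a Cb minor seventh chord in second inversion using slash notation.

Second inversion of Cb minor seventh has the fifth (Gb) in the bass. As a slash chord: Cbm7/Gb.

Cbm7/Gb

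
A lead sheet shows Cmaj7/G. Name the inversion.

second inversion

Cmaj7/G means C major seventh with G in the bass. G is the fifth of C major seventh (C–E–G–B), so this is second inversion.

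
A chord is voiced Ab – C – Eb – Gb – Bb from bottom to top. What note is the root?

Ab, C, Eb, Gb, Bb are the tones of an Ab dominant ninth chord (Ab–C–Eb–Gb–Bb), making Ab the root.

Ab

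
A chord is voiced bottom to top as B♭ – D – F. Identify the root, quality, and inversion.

Bb major, root position

The pitch classes Bb, D, F arrange in thirds as Bb–D–F: a Bb major triad.
The lowest note is Bb, the root of the chord, so this is root position (figured bass 5/3).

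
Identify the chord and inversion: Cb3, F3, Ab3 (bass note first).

The distinct note names are Cb, F, Ab. Stacked in thirds they read F–Ab–Cb, which is a diminished triad on F.
Cb is the fifth of F diminished; fifth in the bass means second inversion (figured bass 6/4).

F diminished, second inversion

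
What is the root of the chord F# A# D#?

Reordering F#, A#, D# into stacked thirds gives D#–F#–A#; the bottom of that stack, D#, is the root.

D#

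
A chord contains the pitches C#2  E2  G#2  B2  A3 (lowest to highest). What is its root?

The distinct letter names are C#, E, G#, B, A. Arranged as a stack of thirds they read A–C#–E–G#–B, so A is the root (an A major ninth chord).

A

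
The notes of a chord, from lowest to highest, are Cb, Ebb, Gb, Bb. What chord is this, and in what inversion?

Cb minor-major seventh, root position

Reducing to letter names: Cb, Ebb, Gb, Bb. These stack in thirds as Cb–Ebb–Gb–Bb — a Cb minor-major seventh chord.
With the root (Cb) in the bass, the chord is in root position (figured bass 7).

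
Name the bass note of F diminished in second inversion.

F diminished is F–Ab–Cb. Second inversion places the fifth in the bass: Cb.

Cb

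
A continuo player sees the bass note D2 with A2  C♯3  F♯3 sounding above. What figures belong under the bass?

7

The notes D, A, C#, F# stack in thirds as D–F#–A–C# — a D major seventh chord. The bass D is the root, so this is root position: figured 7.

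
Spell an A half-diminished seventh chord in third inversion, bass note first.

G, A, C, Eb

The chord tones are A–C–Eb–G. With the seventh (G) lowest for third inversion: G, A, C, Eb.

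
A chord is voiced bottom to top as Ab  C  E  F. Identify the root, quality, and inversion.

F minor-major seventh, first inversion

The distinct note names are Ab, C, E, F. Stacked in thirds they read F–Ab–C–E, which is a minor-major seventh chord on F.
The lowest note is Ab, the third of the chord, so this is first inversion (figured bass 6/5).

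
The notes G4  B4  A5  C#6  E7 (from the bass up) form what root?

A

Reordering G, B, A, C#, E into stacked thirds gives A–C#–E–G–B; the bottom of that stack, A, is the root.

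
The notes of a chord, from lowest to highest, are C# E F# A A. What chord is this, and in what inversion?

Reducing to letter names: C#, E, F#, A. These stack in thirds as F#–A–C#–E — an F# minor seventh chord.
The lowest note is C#, the fifth of the chord, so this is second inversion (figured bass 4/3).

F# minor seventh, second inversion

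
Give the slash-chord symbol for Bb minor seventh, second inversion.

Bbm7/F

Second inversion of Bb minor seventh has the fifth (F) in the bass. As a slash chord: Bbm7/F.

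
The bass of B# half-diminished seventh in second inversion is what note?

F#

In second inversion the fifth is lowest. For B# half-diminished seventh (B#–D#–F#–A#) that is F#.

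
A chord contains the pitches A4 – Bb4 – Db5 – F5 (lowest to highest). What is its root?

The distinct letter names are A, Bb, Db, F. Arranged as a stack of thirds they read Bb–Db–F–A, so Bb is the root (a Bb minor-major seventh chord).

Bb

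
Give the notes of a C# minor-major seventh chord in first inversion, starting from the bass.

The chord tones are C#–E–G#–B#. With the third (E) lowest for first inversion: E, G#, B#, C#.

E, G#, B#, C#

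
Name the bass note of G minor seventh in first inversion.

In first inversion the third is lowest. For G minor seventh (G–Bb–D–F) that is Bb.

Bb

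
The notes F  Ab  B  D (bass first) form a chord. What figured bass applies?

The notes F, Ab, B, D stack in thirds as B–D–F–Ab — a B diminished seventh chord. The bass F is the fifth, so this is second inversion: figured 4/3.

4/3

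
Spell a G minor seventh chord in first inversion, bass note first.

G minor seventh is G–Bb–D–F. First inversion puts the third (Bb) in the bass, with the remaining tones above: Bb, D, F, G.

Bb, D, F, G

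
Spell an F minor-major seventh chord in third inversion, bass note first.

E, F, Ab, C

Spelling F minor-major seventh: F–Ab–C–E. In third inversion the seventh is bass, giving E, F, Ab, C from the bottom.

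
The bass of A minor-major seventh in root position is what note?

A minor-major seventh is A–C–E–G#. Root position places the root in the bass: A.

A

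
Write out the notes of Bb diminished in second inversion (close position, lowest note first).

Fb, Bb, Db

Bb diminished is Bb–Db–Fb. Second inversion puts the fifth (Fb) in the bass, with the remaining tones above: Fb, Bb, Db.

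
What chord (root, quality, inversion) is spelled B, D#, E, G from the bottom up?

The pitch classes B, D#, E, G arrange in thirds as E–G–B–D#: an E minor-major seventh chord.
B is the fifth of E minor-major seventh; fifth in the bass means second inversion (figured bass 4/3).

E minor-major seventh, second inversion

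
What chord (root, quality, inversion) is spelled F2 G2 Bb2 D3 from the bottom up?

G minor seventh, third inversion

The distinct note names are F, G, Bb, D. Stacked in thirds they read G–Bb–D–F, which is a minor seventh chord on G.
With the seventh (F) in the bass, the chord is in third inversion (figured bass 4/2).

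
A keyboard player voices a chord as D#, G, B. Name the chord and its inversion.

The distinct note names are D#, G, B. Stacked in thirds they read G–B–D#, which is an augmented triad on G.
D# is the fifth of G augmented; fifth in the bass means second inversion (figured bass 6/4).

G augmented, second inversion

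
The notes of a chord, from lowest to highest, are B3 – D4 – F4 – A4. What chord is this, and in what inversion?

B half-diminished seventh, root position

The distinct note names are B, D, F, A. Stacked in thirds they read B–D–F–A, which is a half-diminished seventh chord on B.
B is the root of B half-diminished seventh; root in the bass means root position (figured bass 7).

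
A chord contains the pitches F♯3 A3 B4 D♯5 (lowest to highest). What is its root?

Reordering F#, A, B, D# into stacked thirds gives B–D#–F#–A; the bottom of that stack, B, is the root.

B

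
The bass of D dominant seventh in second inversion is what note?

The fifth of D dominant seventh (D–F#–A–C) is A; that is the bass in second inversion.

A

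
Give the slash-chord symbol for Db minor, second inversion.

Second inversion of Db minor has the fifth (Ab) in the bass. As a slash chord: Dbm/Ab.

Dbm/Ab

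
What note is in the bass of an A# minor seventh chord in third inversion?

G#

The seventh of A# minor seventh (A#–C#–E#–G#) is G#; that is the bass in third inversion.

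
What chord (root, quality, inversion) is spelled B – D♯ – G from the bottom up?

G augmented, first inversion

Reducing to letter names: B, D#, G. These stack in thirds as G–B–D# — a G augmented triad.
The lowest note is B, the third of the chord, so this is first inversion (figured bass 6).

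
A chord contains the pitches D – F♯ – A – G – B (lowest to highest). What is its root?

The distinct letter names are D, F#, A, G, B. Arranged as a stack of thirds they read G–B–D–F#–A, so G is the root (a G major ninth chord).

G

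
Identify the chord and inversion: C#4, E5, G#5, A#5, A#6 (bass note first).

The distinct note names are C#, E, G#, A#. Stacked in thirds they read A#–C#–E–G#, which is a half-diminished seventh chord on A#.
C# is the third of A# half-diminished seventh; third in the bass means first inversion (figured bass 6/5).

A# half-diminished seventh, first inversion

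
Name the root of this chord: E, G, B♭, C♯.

Reordering E, G, Bb, C# into stacked thirds gives C#–E–G–Bb; the bottom of that stack, C#, is the root.

C#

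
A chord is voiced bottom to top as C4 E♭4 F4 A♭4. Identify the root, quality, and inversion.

The distinct note names are C, Eb, F, Ab. Stacked in thirds they read F–Ab–C–Eb, which is a minor seventh chord on F.
With the fifth (C) in the bass, the chord is in second inversion (figured bass 4/3).

F minor seventh, second inversion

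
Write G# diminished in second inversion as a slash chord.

Second inversion of G# diminished has the fifth (D) in the bass. As a slash chord: G#dim/D.

G#dim/D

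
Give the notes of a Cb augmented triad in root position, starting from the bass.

Cb, Eb, G

Cb augmented is Cb–Eb–G. Root position puts the root (Cb) in the bass, with the remaining tones above: Cb, Eb, G.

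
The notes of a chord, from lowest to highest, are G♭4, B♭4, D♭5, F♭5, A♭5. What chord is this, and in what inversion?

Gb dominant ninth, root position

The distinct note names are Gb, Bb, Db, Fb, Ab. Stacked in thirds they read Gb–Bb–Db–Fb–Ab, which is a dominant ninth chord on Gb.
The lowest note is Gb, the root of the chord, so this is root position.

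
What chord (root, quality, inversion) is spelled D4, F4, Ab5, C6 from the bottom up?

The distinct note names are D, F, Ab, C. Stacked in thirds they read D–F–Ab–C, which is a half-diminished seventh chord on D.
With the root (D) in the bass, the chord is in root position (figured bass 7).

D half-diminished seventh, root position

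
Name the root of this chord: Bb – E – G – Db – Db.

Bb, E, G, Db are the tones of an E diminished seventh chord (E–G–Bb–Db), making E the root.

E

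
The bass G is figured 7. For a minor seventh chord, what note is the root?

G

The figures 7 mean the root of the chord is in the bass. If G is the root of a minor seventh chord, the root is G (chord tones G–Bb–D–F).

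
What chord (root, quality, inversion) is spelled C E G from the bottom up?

The distinct note names are C, E, G. Stacked in thirds they read C–E–G, which is a major triad on C.
The lowest note is C, the root of the chord, so this is root position (figured bass 5/3).

C major, root position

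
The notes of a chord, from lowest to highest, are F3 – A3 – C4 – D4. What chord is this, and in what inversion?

The distinct note names are F, A, C, D. Stacked in thirds they read D–F–A–C, which is a minor seventh chord on D.
The lowest note is F, the third of the chord, so this is first inversion (figured bass 6/5).

D minor seventh, first inversion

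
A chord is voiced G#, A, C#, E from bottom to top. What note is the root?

A

G#, A, C#, E are the tones of an A major seventh chord (A–C#–E–G#), making A the root.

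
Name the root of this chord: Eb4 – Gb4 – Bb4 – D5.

Eb

The distinct letter names are Eb, Gb, Bb, D. Arranged as a stack of thirds they read Eb–Gb–Bb–D, so Eb is the root (an Eb minor-major seventh chord).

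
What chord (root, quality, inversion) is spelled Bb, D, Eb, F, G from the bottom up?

Eb major ninth, second inversion

Reducing to letter names: Bb, D, Eb, F, G. These stack in thirds as Eb–G–Bb–D–F — an Eb major ninth chord.
The lowest note is Bb, the fifth of the chord, so this is second inversion.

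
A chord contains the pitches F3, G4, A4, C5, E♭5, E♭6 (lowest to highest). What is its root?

The distinct letter names are F, G, A, C, Eb. Arranged as a stack of thirds they read F–A–C–Eb–G, so F is the root (an F dominant ninth chord).

F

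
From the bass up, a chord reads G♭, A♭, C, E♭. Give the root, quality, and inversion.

Ab dominant seventh, third inversion

Reducing to letter names: Gb, Ab, C, Eb. These stack in thirds as Ab–C–Eb–Gb — an Ab dominant seventh chord.
Gb is the seventh of Ab dominant seventh; seventh in the bass means third inversion (figured bass 4/2).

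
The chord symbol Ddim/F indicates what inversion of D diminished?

first inversion

Ddim/F means D diminished with F in the bass. F is the third of D diminished (D–F–Ab), so this is first inversion.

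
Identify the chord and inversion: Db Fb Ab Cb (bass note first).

Db minor seventh, root position

The distinct note names are Db, Fb, Ab, Cb. Stacked in thirds they read Db–Fb–Ab–Cb, which is a minor seventh chord on Db.
Db is the root of Db minor seventh; root in the bass means root position (figured bass 7).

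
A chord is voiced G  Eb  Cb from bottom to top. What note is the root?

G, Eb, Cb are the tones of a Cb augmented triad (Cb–Eb–G), making Cb the root.

Cb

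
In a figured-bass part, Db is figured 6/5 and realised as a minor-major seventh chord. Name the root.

Bb

The figures 6/5 mean the third of the chord is in the bass. If Db is the third of a minor-major seventh chord, the root is Bb (chord tones Bb–Db–F–A).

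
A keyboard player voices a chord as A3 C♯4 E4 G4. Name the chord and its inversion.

A dominant seventh, root position

The pitch classes A, C#, E, G arrange in thirds as A–C#–E–G: an A dominant seventh chord.
A is the root of A dominant seventh; root in the bass means root position (figured bass 7).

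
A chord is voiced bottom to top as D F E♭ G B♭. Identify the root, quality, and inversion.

Eb major ninth, third inversion

The pitch classes D, F, Eb, G, Bb arrange in thirds as Eb–G–Bb–D–F: an Eb major ninth chord.
The lowest note is D, the seventh of the chord, so this is third inversion.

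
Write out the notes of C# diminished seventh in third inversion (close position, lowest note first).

C# diminished seventh is C#–E–G–Bb. Third inversion puts the seventh (Bb) in the bass, with the remaining tones above: Bb, C#, E, G.

Bb, C#, E, G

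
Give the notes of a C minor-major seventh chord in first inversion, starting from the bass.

Eb, G, B, C

The chord tones are C–Eb–G–B. With the third (Eb) lowest for first inversion: Eb, G, B, C.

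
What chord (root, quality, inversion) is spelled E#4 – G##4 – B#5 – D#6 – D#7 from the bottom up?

The pitch classes E#, G##, B#, D# arrange in thirds as E#–G##–B#–D#: an E# dominant seventh chord.
With the root (E#) in the bass, the chord is in root position (figured bass 7).

E# dominant seventh, root position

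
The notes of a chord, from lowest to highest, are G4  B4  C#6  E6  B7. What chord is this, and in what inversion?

The distinct note names are G, B, C#, E. Stacked in thirds they read C#–E–G–B, which is a half-diminished seventh chord on C#.
G is the fifth of C# half-diminished seventh; fifth in the bass means second inversion (figured bass 4/3).

C# half-diminished seventh, second inversion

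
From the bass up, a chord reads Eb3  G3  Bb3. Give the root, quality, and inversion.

The pitch classes Eb, G, Bb arrange in thirds as Eb–G–Bb: an Eb major triad.
Eb is the root of Eb major; root in the bass means root position (figured bass 5/3).

Eb major, root position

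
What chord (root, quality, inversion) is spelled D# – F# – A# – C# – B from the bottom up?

Reducing to letter names: D#, F#, A#, C#, B. These stack in thirds as B–D#–F#–A#–C# — a B major ninth chord.
The lowest note is D#, the third of the chord, so this is first inversion.

B major ninth, first inversion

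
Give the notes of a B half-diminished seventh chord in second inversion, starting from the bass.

The chord tones are B–D–F–A. With the fifth (F) lowest for second inversion: F, A, B, D.

F, A, B, D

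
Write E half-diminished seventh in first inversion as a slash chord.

First inversion of E half-diminished seventh has the third (G) in the bass. As a slash chord: Eø7/G.

Eø7/G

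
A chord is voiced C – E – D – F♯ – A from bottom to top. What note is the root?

D

Reordering C, E, D, F#, A into stacked thirds gives D–F#–A–C–E; the bottom of that stack, D, is the root.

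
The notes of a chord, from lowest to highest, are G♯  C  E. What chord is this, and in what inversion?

The pitch classes G#, C, E arrange in thirds as C–E–G#: a C augmented triad.
With the fifth (G#) in the bass, the chord is in second inversion (figured bass 6/4).

C augmented, second inversion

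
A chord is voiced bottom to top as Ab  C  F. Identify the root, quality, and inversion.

The distinct note names are Ab, C, F. Stacked in thirds they read F–Ab–C, which is a minor triad on F.
The lowest note is Ab, the third of the chord, so this is first inversion (figured bass 6).

F minor, first inversion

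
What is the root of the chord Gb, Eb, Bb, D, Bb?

Eb

The distinct letter names are Gb, Eb, Bb, D. Arranged as a stack of thirds they read Eb–Gb–Bb–D, so Eb is the root (an Eb minor-major seventh chord).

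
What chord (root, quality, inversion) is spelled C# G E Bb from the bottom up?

C# diminished seventh, root position

The distinct note names are C#, G, E, Bb. Stacked in thirds they read C#–E–G–Bb, which is a diminished seventh chord on C#.
With the root (C#) in the bass, the chord is in root position (figured bass 7).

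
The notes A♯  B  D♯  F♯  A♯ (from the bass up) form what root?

The distinct letter names are A#, B, D#, F#. Arranged as a stack of thirds they read B–D#–F#–A#, so B is the root (a B major seventh chord).

B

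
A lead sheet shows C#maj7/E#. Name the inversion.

C#maj7/E# means C# major seventh with E# in the bass. E# is the third of C# major seventh (C#–E#–G#–B#), so this is first inversion.

first inversion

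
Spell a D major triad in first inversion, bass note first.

Spelling D major: D–F#–A. In first inversion the third is bass, giving F#, A, D from the bottom.

F#, A, D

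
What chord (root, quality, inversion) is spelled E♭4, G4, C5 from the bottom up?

C minor, first inversion

The distinct note names are Eb, G, C. Stacked in thirds they read C–Eb–G, which is a minor triad on C.
The lowest note is Eb, the third of the chord, so this is first inversion (figured bass 6).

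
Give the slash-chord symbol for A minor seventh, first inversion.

Am7/C

First inversion of A minor seventh has the third (C) in the bass. As a slash chord: Am7/C.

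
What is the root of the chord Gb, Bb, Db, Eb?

Eb

Reordering Gb, Bb, Db, Eb into stacked thirds gives Eb–Gb–Bb–Db; the bottom of that stack, Eb, is the root.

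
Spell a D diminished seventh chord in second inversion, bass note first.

D diminished seventh is D–F–Ab–Cb. Second inversion puts the fifth (Ab) in the bass, with the remaining tones above: Ab, Cb, D, F.

Ab, Cb, D, F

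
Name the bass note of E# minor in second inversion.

B#

E# minor is E#–G#–B#. Second inversion places the fifth in the bass: B#.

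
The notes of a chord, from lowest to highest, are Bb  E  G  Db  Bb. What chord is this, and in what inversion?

E diminished seventh, second inversion

Reducing to letter names: Bb, E, G, Db. These stack in thirds as E–G–Bb–Db — an E diminished seventh chord.
With the fifth (Bb) in the bass, the chord is in second inversion (figured bass 4/3).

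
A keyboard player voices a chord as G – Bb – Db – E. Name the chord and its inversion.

The pitch classes G, Bb, Db, E arrange in thirds as E–G–Bb–Db: an E diminished seventh chord.
The lowest note is G, the third of the chord, so this is first inversion (figured bass 6/5).

E diminished seventh, first inversion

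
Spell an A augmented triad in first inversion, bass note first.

A augmented is A–C#–E#. First inversion puts the third (C#) in the bass, with the remaining tones above: C#, E#, A.

C#, E#, A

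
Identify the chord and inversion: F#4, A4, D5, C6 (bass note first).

D dominant seventh, first inversion

The pitch classes F#, A, D, C arrange in thirds as D–F#–A–C: a D dominant seventh chord.
With the third (F#) in the bass, the chord is in first inversion (figured bass 6/5).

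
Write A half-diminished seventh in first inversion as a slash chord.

First inversion of A half-diminished seventh has the third (C) in the bass. As a slash chord: Aø7/C.

Aø7/C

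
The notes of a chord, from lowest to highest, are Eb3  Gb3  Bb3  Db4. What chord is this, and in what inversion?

Eb minor seventh, root position

The pitch classes Eb, Gb, Bb, Db arrange in thirds as Eb–Gb–Bb–Db: an Eb minor seventh chord.
Eb is the root of Eb minor seventh; root in the bass means root position (figured bass 7).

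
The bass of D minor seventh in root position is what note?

D

The root of D minor seventh (D–F–A–C) is D; that is the bass in root position.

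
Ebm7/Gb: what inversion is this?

Ebm7/Gb means Eb minor seventh with Gb in the bass. Gb is the third of Eb minor seventh (Eb–Gb–Bb–Db), so this is first inversion.

first inversion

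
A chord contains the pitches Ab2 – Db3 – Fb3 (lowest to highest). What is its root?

Db

Ab, Db, Fb are the tones of a Db minor triad (Db–Fb–Ab), making Db the root.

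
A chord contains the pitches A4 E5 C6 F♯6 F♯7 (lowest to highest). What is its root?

F#

A, E, C, F# are the tones of an F# half-diminished seventh chord (F#–A–C–E), making F# the root.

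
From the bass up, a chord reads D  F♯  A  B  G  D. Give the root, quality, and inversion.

G major ninth, second inversion

The distinct note names are D, F#, A, B, G. Stacked in thirds they read G–B–D–F#–A, which is a major ninth chord on G.
D is the fifth of G major ninth; fifth in the bass means second inversion.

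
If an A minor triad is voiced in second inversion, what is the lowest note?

E

A minor is A–C–E. Second inversion places the fifth in the bass: E.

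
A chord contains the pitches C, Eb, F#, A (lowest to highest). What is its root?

The distinct letter names are C, Eb, F#, A. Arranged as a stack of thirds they read F#–A–C–Eb, so F# is the root (an F# diminished seventh chord).

F#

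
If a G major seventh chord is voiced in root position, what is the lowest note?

G

G major seventh is G–B–D–F#. Root position places the root in the bass: G.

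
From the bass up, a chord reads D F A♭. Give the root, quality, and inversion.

D diminished, root position

Reducing to letter names: D, F, Ab. These stack in thirds as D–F–Ab — a D diminished triad.
D is the root of D diminished; root in the bass means root position (figured bass 5/3).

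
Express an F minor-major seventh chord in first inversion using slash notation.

Fm(maj7)/Ab

First inversion of F minor-major seventh has the third (Ab) in the bass. As a slash chord: Fm(maj7)/Ab.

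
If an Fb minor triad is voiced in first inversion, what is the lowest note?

In first inversion the third is lowest. For Fb minor (Fb–Abb–Cb) that is Abb.

Abb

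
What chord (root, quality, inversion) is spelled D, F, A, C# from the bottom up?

The distinct note names are D, F, A, C#. Stacked in thirds they read D–F–A–C#, which is a minor-major seventh chord on D.
The lowest note is D, the root of the chord, so this is root position (figured bass 7).

D minor-major seventh, root position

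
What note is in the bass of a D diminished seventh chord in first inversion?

F

In first inversion the third is lowest. For D diminished seventh (D–F–Ab–Cb) that is F.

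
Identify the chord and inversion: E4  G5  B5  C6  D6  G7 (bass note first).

C major ninth, first inversion

The pitch classes E, G, B, C, D arrange in thirds as C–E–G–B–D: a C major ninth chord.
The lowest note is E, the third of the chord, so this is first inversion.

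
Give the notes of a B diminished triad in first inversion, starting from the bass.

D, F, B

B diminished is B–D–F. First inversion puts the third (D) in the bass, with the remaining tones above: D, F, B.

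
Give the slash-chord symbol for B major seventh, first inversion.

Bmaj7/D#

First inversion of B major seventh has the third (D#) in the bass. As a slash chord: Bmaj7/D#.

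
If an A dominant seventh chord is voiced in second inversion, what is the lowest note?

E

The fifth of A dominant seventh (A–C#–E–G) is E; that is the bass in second inversion.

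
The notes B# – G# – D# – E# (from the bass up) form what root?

The distinct letter names are B#, G#, D#, E#. Arranged as a stack of thirds they read E#–G#–B#–D#, so E# is the root (an E# minor seventh chord).

E#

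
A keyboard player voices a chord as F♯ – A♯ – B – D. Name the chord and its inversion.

B minor-major seventh, second inversion

Reducing to letter names: F#, A#, B, D. These stack in thirds as B–D–F#–A# — a B minor-major seventh chord.
The lowest note is F#, the fifth of the chord, so this is second inversion (figured bass 4/3).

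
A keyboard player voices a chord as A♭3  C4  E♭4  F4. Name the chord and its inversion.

The pitch classes Ab, C, Eb, F arrange in thirds as F–Ab–C–Eb: an F minor seventh chord.
Ab is the third of F minor seventh; third in the bass means first inversion (figured bass 6/5).

F minor seventh, first inversion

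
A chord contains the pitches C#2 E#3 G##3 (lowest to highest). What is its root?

C#

The distinct letter names are C#, E#, G##. Arranged as a stack of thirds they read C#–E#–G##, so C# is the root (a C# augmented triad).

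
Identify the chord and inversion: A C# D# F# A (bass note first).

The distinct note names are A, C#, D#, F#. Stacked in thirds they read D#–F#–A–C#, which is a half-diminished seventh chord on D#.
With the fifth (A) in the bass, the chord is in second inversion (figured bass 4/3).

D# half-diminished seventh, second inversion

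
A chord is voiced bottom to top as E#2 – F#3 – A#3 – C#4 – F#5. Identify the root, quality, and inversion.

Reducing to letter names: E#, F#, A#, C#. These stack in thirds as F#–A#–C#–E# — an F# major seventh chord.
E# is the seventh of F# major seventh; seventh in the bass means third inversion (figured bass 4/2).

F# major seventh, third inversion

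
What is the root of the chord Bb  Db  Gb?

Gb

Reordering Bb, Db, Gb into stacked thirds gives Gb–Bb–Db; the bottom of that stack, Gb, is the root.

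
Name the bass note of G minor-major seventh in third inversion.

F#

In third inversion the seventh is lowest. For G minor-major seventh (G–Bb–D–F#) that is F#.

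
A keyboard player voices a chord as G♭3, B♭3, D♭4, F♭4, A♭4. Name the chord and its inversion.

The distinct note names are Gb, Bb, Db, Fb, Ab. Stacked in thirds they read Gb–Bb–Db–Fb–Ab, which is a dominant ninth chord on Gb.
The lowest note is Gb, the root of the chord, so this is root position.

Gb dominant ninth, root position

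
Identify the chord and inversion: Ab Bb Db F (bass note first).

Bb minor seventh, third inversion

The distinct note names are Ab, Bb, Db, F. Stacked in thirds they read Bb–Db–F–Ab, which is a minor seventh chord on Bb.
The lowest note is Ab, the seventh of the chord, so this is third inversion (figured bass 4/2).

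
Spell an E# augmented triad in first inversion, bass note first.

Spelling E# augmented: E#–G##–B##. In first inversion the third is bass, giving G##, B##, E# from the bottom.

G##, B##, E#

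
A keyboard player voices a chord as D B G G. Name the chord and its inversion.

G major, second inversion

The pitch classes D, B, G arrange in thirds as G–B–D: a G major triad.
D is the fifth of G major; fifth in the bass means second inversion (figured bass 6/4).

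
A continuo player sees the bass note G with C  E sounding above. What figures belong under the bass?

The notes G, C, E stack in thirds as C–E–G — a C major triad. The bass G is the fifth, so this is second inversion: figured 6/4.

6/4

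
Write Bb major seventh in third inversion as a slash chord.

Bbmaj7/A

Third inversion of Bb major seventh has the seventh (A) in the bass. As a slash chord: Bbmaj7/A.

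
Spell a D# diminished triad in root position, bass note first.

The chord tones are D#–F#–A. With the root (D#) lowest for root position: D#, F#, A.

D#, F#, A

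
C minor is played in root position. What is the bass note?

In root position the root is lowest. For C minor (C–Eb–G) that is C.

C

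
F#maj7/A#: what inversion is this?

F#maj7/A# means F# major seventh with A# in the bass. A# is the third of F# major seventh (F#–A#–C#–E#), so this is first inversion.

first inversion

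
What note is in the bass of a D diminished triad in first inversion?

F

In first inversion the third is lowest. For D diminished (D–F–Ab) that is F.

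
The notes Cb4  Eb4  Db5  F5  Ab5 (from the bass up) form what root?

Reordering Cb, Eb, Db, F, Ab into stacked thirds gives Db–F–Ab–Cb–Eb; the bottom of that stack, Db, is the root.

Db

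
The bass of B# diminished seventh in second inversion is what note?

F#

In second inversion the fifth is lowest. For B# diminished seventh (B#–D#–F#–A) that is F#.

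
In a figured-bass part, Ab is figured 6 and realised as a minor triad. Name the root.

F

The figures 6 mean the third of the chord is in the bass. If Ab is the third of a minor triad, the root is F (chord tones F–Ab–C).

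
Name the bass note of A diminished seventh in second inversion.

In second inversion the fifth is lowest. For A diminished seventh (A–C–Eb–Gb) that is Eb.

Eb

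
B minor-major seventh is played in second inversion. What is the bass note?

F#

The fifth of B minor-major seventh (B–D–F#–A#) is F#; that is the bass in second inversion.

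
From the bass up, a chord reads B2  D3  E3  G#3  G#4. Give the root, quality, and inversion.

The distinct note names are B, D, E, G#. Stacked in thirds they read E–G#–B–D, which is a dominant seventh chord on E.
B is the fifth of E dominant seventh; fifth in the bass means second inversion (figured bass 4/3).

E dominant seventh, second inversion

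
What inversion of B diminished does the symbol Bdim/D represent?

first inversion

Bdim/D means B diminished with D in the bass. D is the third of B diminished (B–D–F), so this is first inversion.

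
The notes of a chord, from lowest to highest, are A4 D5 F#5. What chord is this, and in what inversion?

D major, second inversion

Reducing to letter names: A, D, F#. These stack in thirds as D–F#–A — a D major triad.
The lowest note is A, the fifth of the chord, so this is second inversion (figured bass 6/4).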